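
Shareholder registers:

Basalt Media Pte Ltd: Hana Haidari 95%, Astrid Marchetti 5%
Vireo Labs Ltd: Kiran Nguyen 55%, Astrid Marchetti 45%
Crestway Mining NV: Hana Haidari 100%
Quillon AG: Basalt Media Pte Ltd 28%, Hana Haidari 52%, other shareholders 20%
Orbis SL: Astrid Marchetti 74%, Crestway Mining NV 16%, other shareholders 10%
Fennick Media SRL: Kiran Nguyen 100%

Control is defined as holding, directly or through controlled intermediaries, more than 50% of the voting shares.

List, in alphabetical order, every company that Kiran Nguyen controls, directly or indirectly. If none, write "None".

Kiran holds 55% of Vireo, so Kiran controls Vireo.
Kiran holds 100% of Fennick, so Kiran controls Fennick.
No other company's threshold is met.

Fennick Media SRL, Vireo Labs Ltd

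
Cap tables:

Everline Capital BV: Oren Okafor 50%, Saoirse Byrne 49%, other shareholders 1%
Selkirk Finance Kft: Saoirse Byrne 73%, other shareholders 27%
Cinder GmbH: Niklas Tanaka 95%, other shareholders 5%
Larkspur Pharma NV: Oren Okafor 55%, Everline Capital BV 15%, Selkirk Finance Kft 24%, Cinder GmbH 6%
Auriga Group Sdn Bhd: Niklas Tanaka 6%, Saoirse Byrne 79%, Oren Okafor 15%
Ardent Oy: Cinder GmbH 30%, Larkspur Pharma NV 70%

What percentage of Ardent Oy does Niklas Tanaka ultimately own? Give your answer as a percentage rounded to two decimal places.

32.49%

Niklas reaches Ardent along 2 paths.
Via Cinder: 95% × 30% = 28.5%.
Via Cinder → Larkspur: 95% × 6% × 70% = 3.99%.
Total: 28.5% + 3.99% = 32.49%.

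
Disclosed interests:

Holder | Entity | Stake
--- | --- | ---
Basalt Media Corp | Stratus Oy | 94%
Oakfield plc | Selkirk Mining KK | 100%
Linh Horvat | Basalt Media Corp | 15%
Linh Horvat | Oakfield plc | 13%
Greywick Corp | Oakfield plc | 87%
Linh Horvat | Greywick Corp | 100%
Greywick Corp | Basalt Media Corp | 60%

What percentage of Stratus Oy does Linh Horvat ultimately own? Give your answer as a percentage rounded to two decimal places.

70.50%

Linh reaches Stratus along 2 paths.
Via Basalt: 15% × 94% = 14.1%.
Via Greywick → Basalt: 100% × 60% × 94% = 56.4%.
Total: 14.1% + 56.4% = 70.5%.
Rounded: 70.50%.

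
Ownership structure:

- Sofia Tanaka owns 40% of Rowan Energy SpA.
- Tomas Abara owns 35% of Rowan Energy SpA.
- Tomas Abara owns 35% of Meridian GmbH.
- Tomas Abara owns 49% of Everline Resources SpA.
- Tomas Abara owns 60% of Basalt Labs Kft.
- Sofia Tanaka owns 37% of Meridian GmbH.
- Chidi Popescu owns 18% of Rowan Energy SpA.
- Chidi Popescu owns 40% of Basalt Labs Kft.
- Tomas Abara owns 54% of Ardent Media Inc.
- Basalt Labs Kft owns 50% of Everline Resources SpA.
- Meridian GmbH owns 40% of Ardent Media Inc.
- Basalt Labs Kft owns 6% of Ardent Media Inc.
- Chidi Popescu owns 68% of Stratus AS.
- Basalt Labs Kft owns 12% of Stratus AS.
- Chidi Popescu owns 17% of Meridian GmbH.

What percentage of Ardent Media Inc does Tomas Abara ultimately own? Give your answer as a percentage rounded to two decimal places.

71.60%

Tomas reaches Ardent along 3 paths.
Via Meridian: 35% × 40% = 14%.
Via Basalt: 60% × 6% = 3.6%.
Direct stake: 54% = 54%.
Total: 14% + 3.6% + 54% = 71.6%.
Rounded: 71.60%.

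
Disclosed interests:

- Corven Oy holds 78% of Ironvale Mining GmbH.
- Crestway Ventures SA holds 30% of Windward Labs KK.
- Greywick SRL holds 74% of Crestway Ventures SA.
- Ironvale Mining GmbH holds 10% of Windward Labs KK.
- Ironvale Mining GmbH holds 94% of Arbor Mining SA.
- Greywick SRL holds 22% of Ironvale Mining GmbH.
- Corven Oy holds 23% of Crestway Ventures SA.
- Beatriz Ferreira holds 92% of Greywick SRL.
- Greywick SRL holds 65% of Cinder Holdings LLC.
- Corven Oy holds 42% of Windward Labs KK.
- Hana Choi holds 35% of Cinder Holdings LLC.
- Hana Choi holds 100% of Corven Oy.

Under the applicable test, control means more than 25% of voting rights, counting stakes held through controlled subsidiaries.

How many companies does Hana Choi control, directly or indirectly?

5

Hana holds 100% of Corven, so Hana controls Corven.
Corven holds 78% of Ironvale, so Hana controls Ironvale.
Hana holds 35% of Cinder, so Hana controls Cinder.
Corven and Ironvale together hold 42% + 10% = 52% of Windward, so Hana controls Windward.
Ironvale holds 94% of Arbor, so Hana controls Arbor.
No other company's threshold is met.
Hana controls 5 companies.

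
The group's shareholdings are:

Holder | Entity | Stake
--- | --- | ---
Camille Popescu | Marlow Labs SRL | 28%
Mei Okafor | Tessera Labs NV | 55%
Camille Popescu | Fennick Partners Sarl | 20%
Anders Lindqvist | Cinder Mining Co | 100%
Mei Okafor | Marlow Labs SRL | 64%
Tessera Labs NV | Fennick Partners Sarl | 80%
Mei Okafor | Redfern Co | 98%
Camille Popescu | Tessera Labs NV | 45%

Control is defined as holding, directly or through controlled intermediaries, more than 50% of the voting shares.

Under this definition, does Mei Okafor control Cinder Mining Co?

Mei holds 64% of Marlow, so Mei controls Marlow.
Mei holds 55% of Tessera, so Mei controls Tessera.
Tessera holds 80% of Fennick, so Mei controls Fennick.
Mei holds 98% of Redfern, so Mei controls Redfern.
Neither Mei nor any entity Mei controls holds any voting interest in Cinder.
So Mei does not control Cinder.

No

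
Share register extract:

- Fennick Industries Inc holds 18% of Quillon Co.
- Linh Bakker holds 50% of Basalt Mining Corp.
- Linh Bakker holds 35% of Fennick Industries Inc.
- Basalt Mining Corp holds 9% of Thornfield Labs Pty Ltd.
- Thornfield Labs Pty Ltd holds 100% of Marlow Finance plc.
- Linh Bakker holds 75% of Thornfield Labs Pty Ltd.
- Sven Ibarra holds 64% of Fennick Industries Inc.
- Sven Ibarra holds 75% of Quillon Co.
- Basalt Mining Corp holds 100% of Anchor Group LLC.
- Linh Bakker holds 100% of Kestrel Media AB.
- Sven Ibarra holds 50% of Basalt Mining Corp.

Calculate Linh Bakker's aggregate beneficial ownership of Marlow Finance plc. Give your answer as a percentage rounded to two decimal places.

Linh reaches Marlow along 2 paths.
Via Basalt → Thornfield: 50% × 9% × 100% = 4.5%.
Via Thornfield: 75% × 100% = 75%.
Total: 4.5% + 75% = 79.5%.
Rounded: 79.50%.

79.50%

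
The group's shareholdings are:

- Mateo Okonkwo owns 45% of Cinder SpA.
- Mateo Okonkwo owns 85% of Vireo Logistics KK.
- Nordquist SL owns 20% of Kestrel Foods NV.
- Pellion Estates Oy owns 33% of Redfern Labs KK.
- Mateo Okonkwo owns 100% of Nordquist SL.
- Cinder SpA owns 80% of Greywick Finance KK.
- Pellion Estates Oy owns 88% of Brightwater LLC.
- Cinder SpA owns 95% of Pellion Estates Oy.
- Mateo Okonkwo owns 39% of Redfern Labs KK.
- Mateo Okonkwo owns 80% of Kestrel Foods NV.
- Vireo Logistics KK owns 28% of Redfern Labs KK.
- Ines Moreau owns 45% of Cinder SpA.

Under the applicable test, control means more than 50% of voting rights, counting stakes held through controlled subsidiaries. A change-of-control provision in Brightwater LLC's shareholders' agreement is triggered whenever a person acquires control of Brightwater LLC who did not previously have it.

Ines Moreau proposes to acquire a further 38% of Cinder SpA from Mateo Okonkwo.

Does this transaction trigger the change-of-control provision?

Yes

The purchase adds only to Ines's holdings (Mateo's stake shrinks), so Ines is the only person who could newly come to control Brightwater.
Ines's largest direct stake is 45% in Cinder, which does not meet the threshold, so Ines controls no company.
Neither Ines nor any entity Ines controls holds any voting interest in Brightwater.
So before the transaction, Ines does not control Brightwater.
After the purchase, Ines's direct stake in Cinder rises to 45% + 38% = 83%, and Mateo's stake falls to 7%.
Ines holds 83% of Cinder, so Ines controls Cinder.
Cinder holds 95% of Pellion, so Ines controls Pellion.
Pellion holds 88% of Brightwater, so Ines controls Brightwater.
Ines did not control Brightwater before and does after, so the clause is triggered.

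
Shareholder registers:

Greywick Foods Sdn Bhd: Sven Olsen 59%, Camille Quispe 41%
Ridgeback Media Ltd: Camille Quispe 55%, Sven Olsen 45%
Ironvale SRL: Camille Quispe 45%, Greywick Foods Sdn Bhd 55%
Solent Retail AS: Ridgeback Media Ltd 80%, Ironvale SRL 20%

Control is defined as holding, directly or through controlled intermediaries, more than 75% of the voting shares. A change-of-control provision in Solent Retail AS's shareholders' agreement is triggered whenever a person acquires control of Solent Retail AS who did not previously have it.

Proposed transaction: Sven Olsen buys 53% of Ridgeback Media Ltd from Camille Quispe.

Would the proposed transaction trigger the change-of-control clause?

Yes

The purchase adds only to Sven's holdings (Camille's stake shrinks), so Sven is the only person who could newly come to control Solent.
Sven's largest direct stake is 59% in Greywick, which does not meet the threshold, so Sven controls no company.
Neither Sven nor any entity Sven controls holds any voting interest in Solent.
So before the transaction, Sven does not control Solent.
After the purchase, Sven's direct stake in Ridgeback rises to 45% + 53% = 98%, and Camille's stake falls to 2%.
Sven holds 98% of Ridgeback, so Sven controls Ridgeback.
Ridgeback holds 80% of Solent, so Sven controls Solent.
Sven did not control Solent before and does after, so the clause is triggered.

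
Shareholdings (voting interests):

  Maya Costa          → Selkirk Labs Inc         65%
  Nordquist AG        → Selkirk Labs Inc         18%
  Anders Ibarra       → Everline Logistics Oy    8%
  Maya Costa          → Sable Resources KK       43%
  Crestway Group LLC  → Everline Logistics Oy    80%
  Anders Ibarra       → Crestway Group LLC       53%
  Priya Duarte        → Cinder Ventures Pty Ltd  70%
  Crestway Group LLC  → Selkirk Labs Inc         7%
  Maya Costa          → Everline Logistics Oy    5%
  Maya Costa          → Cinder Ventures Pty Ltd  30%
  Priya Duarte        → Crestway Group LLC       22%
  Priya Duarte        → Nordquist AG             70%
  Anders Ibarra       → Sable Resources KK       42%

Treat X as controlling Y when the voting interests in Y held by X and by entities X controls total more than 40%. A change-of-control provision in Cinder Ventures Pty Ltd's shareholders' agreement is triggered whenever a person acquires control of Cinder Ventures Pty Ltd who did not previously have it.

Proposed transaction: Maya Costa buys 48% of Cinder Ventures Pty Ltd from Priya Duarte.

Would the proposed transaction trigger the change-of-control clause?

Yes

The purchase adds only to Maya's holdings (Priya's stake shrinks), so Maya is the only person who could newly come to control Cinder.
Maya holds 43% of Sable, so Maya controls Sable.
Maya holds 65% of Selkirk, so Maya controls Selkirk.
In Cinder, Maya's side holds only 30%, not > 40%.
So before the transaction, Maya does not control Cinder.
After the purchase, Maya's direct stake in Cinder rises to 30% + 48% = 78%, and Priya's stake falls to 22%.
Maya holds 78% of Cinder, so Maya controls Cinder.
Maya did not control Cinder before and does after, so the clause is triggered.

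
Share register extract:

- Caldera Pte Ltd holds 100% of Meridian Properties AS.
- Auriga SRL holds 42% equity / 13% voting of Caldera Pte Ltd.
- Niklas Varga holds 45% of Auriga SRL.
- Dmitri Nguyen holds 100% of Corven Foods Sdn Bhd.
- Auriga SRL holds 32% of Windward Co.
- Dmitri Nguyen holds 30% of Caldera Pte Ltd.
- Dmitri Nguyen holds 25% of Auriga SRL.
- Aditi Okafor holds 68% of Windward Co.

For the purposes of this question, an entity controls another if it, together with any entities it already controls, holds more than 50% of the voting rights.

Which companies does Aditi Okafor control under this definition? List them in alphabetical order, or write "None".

Aditi holds 68% of Windward, so Aditi controls Windward.
No other company's threshold is met.

Windward Co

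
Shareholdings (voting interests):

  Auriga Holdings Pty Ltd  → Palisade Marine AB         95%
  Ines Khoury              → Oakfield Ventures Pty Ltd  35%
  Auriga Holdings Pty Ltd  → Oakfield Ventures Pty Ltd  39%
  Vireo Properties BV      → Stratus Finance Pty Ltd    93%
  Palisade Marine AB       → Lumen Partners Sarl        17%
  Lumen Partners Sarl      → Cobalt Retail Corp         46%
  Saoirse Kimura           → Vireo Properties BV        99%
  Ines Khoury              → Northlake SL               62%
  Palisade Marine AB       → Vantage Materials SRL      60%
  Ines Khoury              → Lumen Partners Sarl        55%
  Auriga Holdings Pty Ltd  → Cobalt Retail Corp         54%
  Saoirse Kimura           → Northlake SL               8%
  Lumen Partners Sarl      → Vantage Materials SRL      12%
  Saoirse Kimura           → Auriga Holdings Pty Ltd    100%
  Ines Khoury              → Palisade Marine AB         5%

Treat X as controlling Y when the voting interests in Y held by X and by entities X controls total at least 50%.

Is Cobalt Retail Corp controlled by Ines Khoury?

No

Ines holds 62% of Northlake, so Ines controls Northlake.
Ines holds 55% of Lumen, so Ines controls Lumen.
In Cobalt, Ines's side holds only 46%, not ≥ 50%.
So Ines does not control Cobalt.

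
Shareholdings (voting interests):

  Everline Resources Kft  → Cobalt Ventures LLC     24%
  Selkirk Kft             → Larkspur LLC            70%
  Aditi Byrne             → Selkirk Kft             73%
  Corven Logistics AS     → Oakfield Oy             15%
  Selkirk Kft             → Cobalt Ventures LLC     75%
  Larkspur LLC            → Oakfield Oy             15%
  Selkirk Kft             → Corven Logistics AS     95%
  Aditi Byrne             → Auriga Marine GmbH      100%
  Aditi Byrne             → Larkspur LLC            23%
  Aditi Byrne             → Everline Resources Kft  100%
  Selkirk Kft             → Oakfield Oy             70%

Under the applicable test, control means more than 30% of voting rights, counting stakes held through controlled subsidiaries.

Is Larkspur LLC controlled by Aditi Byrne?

Aditi holds 73% of Selkirk, so Aditi controls Selkirk.
Selkirk and Aditi together hold 70% + 23% = 93% of Larkspur, so Aditi controls Larkspur.

Yes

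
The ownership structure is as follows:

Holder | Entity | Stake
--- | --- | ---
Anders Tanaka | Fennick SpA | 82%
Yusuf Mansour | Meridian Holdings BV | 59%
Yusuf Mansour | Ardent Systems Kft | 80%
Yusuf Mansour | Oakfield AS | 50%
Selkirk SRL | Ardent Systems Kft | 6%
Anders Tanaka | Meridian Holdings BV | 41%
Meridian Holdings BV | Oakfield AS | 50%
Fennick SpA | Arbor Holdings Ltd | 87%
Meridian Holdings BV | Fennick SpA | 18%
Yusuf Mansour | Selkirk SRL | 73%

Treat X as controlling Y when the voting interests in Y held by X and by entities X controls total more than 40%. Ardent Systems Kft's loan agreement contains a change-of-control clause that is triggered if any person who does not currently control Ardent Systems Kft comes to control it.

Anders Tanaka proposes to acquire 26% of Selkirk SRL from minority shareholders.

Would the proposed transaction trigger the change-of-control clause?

No

The purchase changes only Anders's holdings, so Anders is the only person who could newly come to control Ardent.
Anders holds 41% of Meridian, so Anders controls Meridian.
Meridian holds 50% of Oakfield, so Anders controls Oakfield.
Anders and Meridian together hold 82% + 18% = 100% of Fennick, so Anders controls Fennick.
Fennick holds 87% of Arbor, so Anders controls Arbor.
Neither Anders nor any entity Anders controls holds any voting interest in Ardent.
So before the transaction, Anders does not control Ardent.
After the purchase, Anders holds 26% of Selkirk directly.
Anders's side now holds 26% of Selkirk, not > 40%, so Anders still does not control Selkirk.
After the transaction, neither Anders nor any entity Anders controls holds a voting interest in Ardent, so Anders still does not control it.
No new person acquires control, so the clause is not triggered.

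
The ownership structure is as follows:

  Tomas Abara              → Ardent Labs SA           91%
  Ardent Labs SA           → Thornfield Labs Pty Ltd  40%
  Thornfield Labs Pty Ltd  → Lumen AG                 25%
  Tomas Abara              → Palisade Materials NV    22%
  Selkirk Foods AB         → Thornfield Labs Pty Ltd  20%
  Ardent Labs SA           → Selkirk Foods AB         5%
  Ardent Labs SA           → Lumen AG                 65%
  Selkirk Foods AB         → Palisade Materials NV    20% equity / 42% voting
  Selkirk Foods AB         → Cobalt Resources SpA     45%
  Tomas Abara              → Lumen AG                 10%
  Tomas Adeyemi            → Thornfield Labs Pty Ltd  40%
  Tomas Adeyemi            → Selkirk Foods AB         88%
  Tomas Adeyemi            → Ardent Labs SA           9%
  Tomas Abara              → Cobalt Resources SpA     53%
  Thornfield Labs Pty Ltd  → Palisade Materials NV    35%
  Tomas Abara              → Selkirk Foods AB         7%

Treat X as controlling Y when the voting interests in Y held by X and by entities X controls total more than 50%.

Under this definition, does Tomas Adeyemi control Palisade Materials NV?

Yes

Tomas Adeyemi holds 88% of Selkirk, so Tomas Adeyemi controls Selkirk.
Tomas Adeyemi and Selkirk together hold 40% + 20% = 60% of Thornfield, so Tomas Adeyemi controls Thornfield.
Thornfield and Selkirk together hold 35% + 42% = 77% of Palisade, so Tomas Adeyemi controls Palisade.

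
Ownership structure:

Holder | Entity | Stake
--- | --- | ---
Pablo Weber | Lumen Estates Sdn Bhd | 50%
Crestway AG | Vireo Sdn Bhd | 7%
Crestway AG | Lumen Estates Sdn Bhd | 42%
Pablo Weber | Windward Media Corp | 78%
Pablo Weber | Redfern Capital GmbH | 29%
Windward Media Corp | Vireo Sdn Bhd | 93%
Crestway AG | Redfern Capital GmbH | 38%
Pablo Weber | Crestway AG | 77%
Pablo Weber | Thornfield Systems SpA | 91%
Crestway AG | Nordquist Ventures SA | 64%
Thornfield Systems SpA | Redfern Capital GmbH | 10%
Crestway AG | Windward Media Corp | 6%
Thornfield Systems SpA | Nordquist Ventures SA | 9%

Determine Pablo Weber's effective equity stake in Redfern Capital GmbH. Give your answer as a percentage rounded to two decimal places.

Pablo reaches Redfern along 3 paths.
Via Thornfield: 91% × 10% = 9.1%.
Direct stake: 29% = 29%.
Via Crestway: 77% × 38% = 29.26%.
Total: 9.1% + 29% + 29.26% = 67.36%.

67.36%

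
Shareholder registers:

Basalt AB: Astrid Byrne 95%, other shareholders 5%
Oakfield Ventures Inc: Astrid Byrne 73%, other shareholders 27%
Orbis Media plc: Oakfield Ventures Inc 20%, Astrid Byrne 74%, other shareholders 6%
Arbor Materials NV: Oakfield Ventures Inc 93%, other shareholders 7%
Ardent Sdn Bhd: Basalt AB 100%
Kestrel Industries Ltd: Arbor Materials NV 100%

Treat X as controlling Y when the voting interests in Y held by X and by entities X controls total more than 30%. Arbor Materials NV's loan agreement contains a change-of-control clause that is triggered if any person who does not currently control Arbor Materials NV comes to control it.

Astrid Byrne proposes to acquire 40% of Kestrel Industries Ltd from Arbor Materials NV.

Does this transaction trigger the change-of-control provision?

The purchase adds only to Astrid's holdings (Arbor's stake shrinks), so Astrid is the only person who could newly come to control Arbor.
Astrid holds 73% of Oakfield, so Astrid controls Oakfield.
Oakfield holds 93% of Arbor, so Astrid controls Arbor.
So Astrid already controls Arbor before the transaction.
After the purchase, Astrid holds 40% of Kestrel directly, and Arbor's stake falls to 60%.
Astrid controlled Arbor already, so this is not a new person acquiring control; every other person's position is unchanged or reduced.
No new person acquires control, so the clause is not triggered.

No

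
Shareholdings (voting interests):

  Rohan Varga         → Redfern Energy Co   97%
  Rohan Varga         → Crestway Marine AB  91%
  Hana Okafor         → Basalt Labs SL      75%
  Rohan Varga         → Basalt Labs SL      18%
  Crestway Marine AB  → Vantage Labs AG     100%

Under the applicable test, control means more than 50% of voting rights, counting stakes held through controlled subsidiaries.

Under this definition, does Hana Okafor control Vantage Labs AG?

No

Hana holds 75% of Basalt, so Hana controls Basalt.
Neither Hana nor any entity Hana controls holds any voting interest in Vantage.
So Hana does not control Vantage.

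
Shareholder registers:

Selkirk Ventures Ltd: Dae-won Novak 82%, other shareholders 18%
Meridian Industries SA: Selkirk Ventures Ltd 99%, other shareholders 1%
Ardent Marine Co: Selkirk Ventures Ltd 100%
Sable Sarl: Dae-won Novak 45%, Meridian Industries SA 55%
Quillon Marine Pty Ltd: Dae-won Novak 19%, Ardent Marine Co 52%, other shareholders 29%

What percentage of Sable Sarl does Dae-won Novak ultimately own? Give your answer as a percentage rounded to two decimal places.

89.65%

Dae-won reaches Sable along 2 paths.
Direct stake: 45% = 45%.
Via Selkirk → Meridian: 82% × 99% × 55% = 44.649%.
Total: 45% + 44.649% = 89.649%.
Rounded: 89.65%.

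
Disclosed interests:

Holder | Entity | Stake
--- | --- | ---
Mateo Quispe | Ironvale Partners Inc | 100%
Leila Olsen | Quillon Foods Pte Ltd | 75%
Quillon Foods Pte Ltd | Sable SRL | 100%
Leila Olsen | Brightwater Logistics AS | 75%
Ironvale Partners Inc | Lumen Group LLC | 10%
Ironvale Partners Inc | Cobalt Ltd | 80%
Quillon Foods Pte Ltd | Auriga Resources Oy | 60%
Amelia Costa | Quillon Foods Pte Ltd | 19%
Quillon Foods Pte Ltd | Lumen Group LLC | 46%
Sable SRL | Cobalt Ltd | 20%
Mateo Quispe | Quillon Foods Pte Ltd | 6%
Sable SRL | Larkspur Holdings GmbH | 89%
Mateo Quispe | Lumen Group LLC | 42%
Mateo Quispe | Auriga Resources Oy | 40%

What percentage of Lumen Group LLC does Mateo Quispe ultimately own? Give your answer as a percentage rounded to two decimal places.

Mateo reaches Lumen along 3 paths.
Via Quillon: 6% × 46% = 2.76%.
Direct stake: 42% = 42%.
Via Ironvale: 100% × 10% = 10%.
Total: 2.76% + 42% + 10% = 54.76%.

54.76%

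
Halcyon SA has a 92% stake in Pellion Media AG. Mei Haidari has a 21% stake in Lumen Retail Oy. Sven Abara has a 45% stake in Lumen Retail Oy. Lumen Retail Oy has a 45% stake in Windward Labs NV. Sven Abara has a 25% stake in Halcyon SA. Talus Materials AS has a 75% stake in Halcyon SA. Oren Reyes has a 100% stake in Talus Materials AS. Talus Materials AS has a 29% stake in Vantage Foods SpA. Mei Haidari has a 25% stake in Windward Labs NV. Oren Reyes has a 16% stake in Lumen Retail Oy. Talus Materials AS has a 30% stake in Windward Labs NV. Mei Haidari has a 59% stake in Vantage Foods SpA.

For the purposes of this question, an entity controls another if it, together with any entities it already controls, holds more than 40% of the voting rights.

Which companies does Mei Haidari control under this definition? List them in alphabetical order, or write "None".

Vantage Foods SpA

Mei holds 59% of Vantage, so Mei controls Vantage.
No other company's threshold is met.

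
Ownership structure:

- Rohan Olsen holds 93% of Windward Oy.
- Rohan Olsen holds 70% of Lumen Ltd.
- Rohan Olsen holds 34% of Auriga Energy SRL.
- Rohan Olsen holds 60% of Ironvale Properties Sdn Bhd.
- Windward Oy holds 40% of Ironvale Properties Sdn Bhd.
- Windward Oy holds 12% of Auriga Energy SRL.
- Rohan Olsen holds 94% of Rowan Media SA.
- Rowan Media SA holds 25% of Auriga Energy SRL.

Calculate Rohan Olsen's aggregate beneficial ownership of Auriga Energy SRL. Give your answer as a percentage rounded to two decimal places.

Rohan reaches Auriga along 3 paths.
Via Rowan: 94% × 25% = 23.5%.
Via Windward: 93% × 12% = 11.16%.
Direct stake: 34% = 34%.
Total: 23.5% + 11.16% + 34% = 68.66%.

68.66%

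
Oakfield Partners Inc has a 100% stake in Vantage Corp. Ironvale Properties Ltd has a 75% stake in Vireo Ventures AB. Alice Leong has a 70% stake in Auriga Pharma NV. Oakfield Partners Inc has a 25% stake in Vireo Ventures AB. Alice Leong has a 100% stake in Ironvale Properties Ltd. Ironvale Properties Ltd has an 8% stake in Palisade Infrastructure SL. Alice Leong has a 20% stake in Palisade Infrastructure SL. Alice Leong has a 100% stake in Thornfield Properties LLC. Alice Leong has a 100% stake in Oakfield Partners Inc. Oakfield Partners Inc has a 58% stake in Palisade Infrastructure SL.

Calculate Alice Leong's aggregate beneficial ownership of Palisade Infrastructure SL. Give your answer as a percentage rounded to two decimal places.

Alice reaches Palisade along 3 paths.
Via Oakfield: 100% × 58% = 58%.
Direct stake: 20% = 20%.
Via Ironvale: 100% × 8% = 8%.
Total: 58% + 20% + 8% = 86%.
Rounded: 86.00%.

86.00%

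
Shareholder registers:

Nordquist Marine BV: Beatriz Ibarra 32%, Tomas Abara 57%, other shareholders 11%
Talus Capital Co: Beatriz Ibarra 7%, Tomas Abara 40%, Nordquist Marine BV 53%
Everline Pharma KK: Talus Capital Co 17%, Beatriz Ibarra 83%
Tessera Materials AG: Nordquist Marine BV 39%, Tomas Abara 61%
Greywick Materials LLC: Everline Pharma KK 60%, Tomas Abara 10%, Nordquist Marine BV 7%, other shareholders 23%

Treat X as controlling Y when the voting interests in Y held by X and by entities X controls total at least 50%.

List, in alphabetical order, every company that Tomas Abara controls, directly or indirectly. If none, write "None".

Tomas holds 57% of Nordquist, so Tomas controls Nordquist.
Tomas and Nordquist together hold 40% + 53% = 93% of Talus, so Tomas controls Talus.
Nordquist and Tomas together hold 39% + 61% = 100% of Tessera, so Tomas controls Tessera.
No other company's threshold is met.

Nordquist Marine BV, Talus Capital Co, Tessera Materials AG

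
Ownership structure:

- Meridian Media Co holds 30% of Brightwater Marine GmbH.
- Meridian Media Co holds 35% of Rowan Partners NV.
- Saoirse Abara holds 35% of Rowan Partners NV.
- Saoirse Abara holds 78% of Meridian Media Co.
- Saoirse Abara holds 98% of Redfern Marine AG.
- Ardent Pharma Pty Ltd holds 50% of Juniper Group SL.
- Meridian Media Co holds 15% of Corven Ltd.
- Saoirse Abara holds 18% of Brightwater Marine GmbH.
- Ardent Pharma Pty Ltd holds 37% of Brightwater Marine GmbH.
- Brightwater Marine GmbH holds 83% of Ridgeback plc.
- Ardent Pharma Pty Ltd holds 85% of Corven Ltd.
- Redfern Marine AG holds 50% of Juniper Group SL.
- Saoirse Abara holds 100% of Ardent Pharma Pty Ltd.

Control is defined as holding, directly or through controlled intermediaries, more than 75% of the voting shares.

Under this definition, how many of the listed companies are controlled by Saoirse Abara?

7

Saoirse holds 78% of Meridian, so Saoirse controls Meridian.
Saoirse holds 100% of Ardent, so Saoirse controls Ardent.
Saoirse and Ardent and Meridian together hold 18% + 37% + 30% = 85% of Brightwater, so Saoirse controls Brightwater.
Saoirse holds 98% of Redfern, so Saoirse controls Redfern.
Ardent and Meridian together hold 85% + 15% = 100% of Corven, so Saoirse controls Corven.
Brightwater holds 83% of Ridgeback, so Saoirse controls Ridgeback.
Ardent and Redfern together hold 50% + 50% = 100% of Juniper, so Saoirse controls Juniper.
No other company's threshold is met.
Saoirse controls 7 companies.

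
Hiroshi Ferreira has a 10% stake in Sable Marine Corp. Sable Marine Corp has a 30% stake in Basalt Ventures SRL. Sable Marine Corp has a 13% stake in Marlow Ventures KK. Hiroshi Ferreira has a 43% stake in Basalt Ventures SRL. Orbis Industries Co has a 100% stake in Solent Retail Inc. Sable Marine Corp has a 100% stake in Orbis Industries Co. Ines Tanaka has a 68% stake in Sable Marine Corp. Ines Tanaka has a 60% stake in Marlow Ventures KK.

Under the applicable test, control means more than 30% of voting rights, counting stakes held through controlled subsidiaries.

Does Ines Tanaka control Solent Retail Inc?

Ines holds 68% of Sable, so Ines controls Sable.
Sable holds 100% of Orbis, so Ines controls Orbis.
Orbis holds 100% of Solent, so Ines controls Solent.

Yes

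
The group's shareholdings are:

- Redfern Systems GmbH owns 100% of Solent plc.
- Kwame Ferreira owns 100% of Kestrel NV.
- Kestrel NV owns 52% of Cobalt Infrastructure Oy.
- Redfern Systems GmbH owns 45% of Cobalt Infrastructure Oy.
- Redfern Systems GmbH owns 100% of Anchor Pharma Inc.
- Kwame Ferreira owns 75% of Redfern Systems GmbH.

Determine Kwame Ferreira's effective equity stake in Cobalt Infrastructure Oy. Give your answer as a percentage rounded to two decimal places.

85.75%

Kwame reaches Cobalt along 2 paths.
Via Kestrel: 100% × 52% = 52%.
Via Redfern: 75% × 45% = 33.75%.
Total: 52% + 33.75% = 85.75%.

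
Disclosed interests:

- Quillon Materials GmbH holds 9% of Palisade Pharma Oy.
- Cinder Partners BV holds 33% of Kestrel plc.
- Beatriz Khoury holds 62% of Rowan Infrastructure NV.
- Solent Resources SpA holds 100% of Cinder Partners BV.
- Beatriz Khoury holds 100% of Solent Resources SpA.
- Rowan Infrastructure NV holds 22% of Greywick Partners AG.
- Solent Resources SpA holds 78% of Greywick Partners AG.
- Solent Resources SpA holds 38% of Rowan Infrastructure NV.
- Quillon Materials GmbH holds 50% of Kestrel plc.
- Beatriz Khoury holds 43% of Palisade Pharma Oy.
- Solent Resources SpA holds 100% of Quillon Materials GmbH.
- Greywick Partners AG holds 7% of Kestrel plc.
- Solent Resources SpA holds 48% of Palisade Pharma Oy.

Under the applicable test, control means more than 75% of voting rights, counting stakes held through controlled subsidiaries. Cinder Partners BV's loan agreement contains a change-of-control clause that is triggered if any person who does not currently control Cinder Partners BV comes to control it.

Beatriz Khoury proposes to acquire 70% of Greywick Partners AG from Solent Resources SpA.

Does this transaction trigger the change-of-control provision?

The purchase adds only to Beatriz's holdings (Solent's stake shrinks), so Beatriz is the only person who could newly come to control Cinder.
Beatriz holds 100% of Solent, so Beatriz controls Solent.
Solent holds 100% of Cinder, so Beatriz controls Cinder.
So Beatriz already controls Cinder before the transaction.
After the purchase, Beatriz holds 70% of Greywick directly, and Solent's stake falls to 8%.
Beatriz controlled Cinder already, so this is not a new person acquiring control; every other person's position is unchanged or reduced.
No new person acquires control, so the clause is not triggered.

No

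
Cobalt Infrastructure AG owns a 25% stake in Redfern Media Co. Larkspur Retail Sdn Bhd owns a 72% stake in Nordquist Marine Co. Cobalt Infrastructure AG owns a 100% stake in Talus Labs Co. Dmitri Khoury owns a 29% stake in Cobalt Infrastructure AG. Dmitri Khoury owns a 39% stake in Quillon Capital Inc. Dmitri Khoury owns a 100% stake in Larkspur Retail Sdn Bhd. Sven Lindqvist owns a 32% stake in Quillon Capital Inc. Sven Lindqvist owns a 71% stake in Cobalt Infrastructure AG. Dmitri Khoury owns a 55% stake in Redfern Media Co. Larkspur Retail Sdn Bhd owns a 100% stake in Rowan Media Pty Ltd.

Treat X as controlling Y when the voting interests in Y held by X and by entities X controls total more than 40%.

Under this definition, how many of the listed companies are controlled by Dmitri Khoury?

4

Dmitri holds 100% of Larkspur, so Dmitri controls Larkspur.
Larkspur holds 100% of Rowan, so Dmitri controls Rowan.
Larkspur holds 72% of Nordquist, so Dmitri controls Nordquist.
Dmitri holds 55% of Redfern, so Dmitri controls Redfern.
No other company's threshold is met.
Dmitri controls 4 companies.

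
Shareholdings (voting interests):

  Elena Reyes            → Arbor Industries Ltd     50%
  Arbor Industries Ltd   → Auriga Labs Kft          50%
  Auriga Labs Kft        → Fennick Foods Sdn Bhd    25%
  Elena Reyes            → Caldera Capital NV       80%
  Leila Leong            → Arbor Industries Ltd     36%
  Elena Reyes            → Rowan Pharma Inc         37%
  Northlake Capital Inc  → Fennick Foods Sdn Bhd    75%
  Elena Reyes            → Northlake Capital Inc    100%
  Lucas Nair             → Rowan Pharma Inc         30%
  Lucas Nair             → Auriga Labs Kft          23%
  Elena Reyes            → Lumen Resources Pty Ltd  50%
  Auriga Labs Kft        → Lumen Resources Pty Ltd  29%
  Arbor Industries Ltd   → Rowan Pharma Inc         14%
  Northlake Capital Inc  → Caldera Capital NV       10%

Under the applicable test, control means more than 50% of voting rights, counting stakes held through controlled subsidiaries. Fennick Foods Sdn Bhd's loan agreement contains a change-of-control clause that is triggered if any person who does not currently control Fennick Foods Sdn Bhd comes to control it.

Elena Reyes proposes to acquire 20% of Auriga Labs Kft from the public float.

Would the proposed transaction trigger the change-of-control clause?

No

The purchase changes only Elena's holdings, so Elena is the only person who could newly come to control Fennick.
Elena holds 100% of Northlake, so Elena controls Northlake.
Northlake holds 75% of Fennick, so Elena controls Fennick.
So Elena already controls Fennick before the transaction.
After the purchase, Elena holds 20% of Auriga directly.
Elena controlled Fennick already, so this is not a new person acquiring control; every other person's position is unchanged or reduced.
No new person acquires control, so the clause is not triggered.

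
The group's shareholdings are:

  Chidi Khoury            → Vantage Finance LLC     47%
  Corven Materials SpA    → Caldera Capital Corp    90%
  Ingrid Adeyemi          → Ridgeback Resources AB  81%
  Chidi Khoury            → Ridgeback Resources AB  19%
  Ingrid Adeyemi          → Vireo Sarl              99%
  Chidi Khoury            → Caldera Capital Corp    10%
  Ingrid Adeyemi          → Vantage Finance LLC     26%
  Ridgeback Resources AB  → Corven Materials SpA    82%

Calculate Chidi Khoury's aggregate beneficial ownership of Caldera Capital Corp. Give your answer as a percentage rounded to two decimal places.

24.02%

Chidi reaches Caldera along 2 paths.
Direct stake: 10% = 10%.
Via Ridgeback → Corven: 19% × 82% × 90% = 14.022%.
Total: 10% + 14.022% = 24.022%.
Rounded: 24.02%.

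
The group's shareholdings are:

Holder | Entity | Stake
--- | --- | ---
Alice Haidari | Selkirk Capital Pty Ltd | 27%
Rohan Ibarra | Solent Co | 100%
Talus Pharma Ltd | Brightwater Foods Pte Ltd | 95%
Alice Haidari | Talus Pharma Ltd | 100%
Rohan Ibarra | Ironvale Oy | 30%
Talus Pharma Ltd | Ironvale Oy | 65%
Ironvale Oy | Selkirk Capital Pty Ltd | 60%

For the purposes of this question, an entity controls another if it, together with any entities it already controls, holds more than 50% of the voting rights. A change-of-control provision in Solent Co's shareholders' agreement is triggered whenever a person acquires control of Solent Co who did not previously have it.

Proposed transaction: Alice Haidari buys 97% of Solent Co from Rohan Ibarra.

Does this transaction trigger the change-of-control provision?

Yes

The purchase adds only to Alice's holdings (Rohan's stake shrinks), so Alice is the only person who could newly come to control Solent.
Alice holds 100% of Talus, so Alice controls Talus.
Talus holds 65% of Ironvale, so Alice controls Ironvale.
Talus holds 95% of Brightwater, so Alice controls Brightwater.
Alice and Ironvale together hold 27% + 60% = 87% of Selkirk, so Alice controls Selkirk.
Neither Alice nor any entity Alice controls holds any voting interest in Solent.
So before the transaction, Alice does not control Solent.
After the purchase, Alice holds 97% of Solent directly, and Rohan's stake falls to 3%.
Alice holds 97% of Solent, so Alice controls Solent.
Alice did not control Solent before and does after, so the clause is triggered.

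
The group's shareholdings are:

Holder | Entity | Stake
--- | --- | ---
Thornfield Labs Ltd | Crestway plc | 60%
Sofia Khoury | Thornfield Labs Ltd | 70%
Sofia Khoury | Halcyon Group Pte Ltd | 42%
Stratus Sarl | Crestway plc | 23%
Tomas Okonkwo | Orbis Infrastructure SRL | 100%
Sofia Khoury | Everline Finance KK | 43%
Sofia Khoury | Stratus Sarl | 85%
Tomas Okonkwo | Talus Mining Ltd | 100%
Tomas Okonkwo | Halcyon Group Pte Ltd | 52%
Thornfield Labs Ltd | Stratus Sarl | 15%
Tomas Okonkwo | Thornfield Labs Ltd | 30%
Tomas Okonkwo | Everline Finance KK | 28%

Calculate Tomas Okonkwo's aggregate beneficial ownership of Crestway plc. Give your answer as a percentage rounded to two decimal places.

Tomas reaches Crestway along 2 paths.
Via Thornfield: 30% × 60% = 18%.
Via Thornfield → Stratus: 30% × 15% × 23% = 1.035%.
Total: 18% + 1.035% = 19.035%.
Rounded: 19.04%.

19.04%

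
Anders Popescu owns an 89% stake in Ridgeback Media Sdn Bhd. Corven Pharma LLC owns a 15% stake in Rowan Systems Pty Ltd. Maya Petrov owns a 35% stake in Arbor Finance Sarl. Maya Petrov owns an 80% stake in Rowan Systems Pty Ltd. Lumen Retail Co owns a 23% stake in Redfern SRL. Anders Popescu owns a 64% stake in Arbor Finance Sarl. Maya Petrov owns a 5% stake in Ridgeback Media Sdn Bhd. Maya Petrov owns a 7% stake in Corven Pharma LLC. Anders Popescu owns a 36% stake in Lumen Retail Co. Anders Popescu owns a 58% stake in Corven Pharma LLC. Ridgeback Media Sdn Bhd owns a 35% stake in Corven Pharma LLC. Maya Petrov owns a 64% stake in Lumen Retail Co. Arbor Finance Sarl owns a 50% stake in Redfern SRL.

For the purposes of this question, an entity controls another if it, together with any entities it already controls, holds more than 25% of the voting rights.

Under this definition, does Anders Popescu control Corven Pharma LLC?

Yes

Anders holds 89% of Ridgeback, so Anders controls Ridgeback.
Anders and Ridgeback together hold 58% + 35% = 93% of Corven, so Anders controls Corven.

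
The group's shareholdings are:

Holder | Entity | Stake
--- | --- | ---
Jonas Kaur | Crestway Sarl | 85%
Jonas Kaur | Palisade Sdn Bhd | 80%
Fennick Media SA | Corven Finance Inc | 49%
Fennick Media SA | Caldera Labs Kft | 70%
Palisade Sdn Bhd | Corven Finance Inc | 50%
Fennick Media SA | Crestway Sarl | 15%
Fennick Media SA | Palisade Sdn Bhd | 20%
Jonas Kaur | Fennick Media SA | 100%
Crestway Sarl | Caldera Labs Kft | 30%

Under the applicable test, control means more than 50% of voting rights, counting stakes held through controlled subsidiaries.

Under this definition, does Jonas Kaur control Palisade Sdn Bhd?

Jonas holds 100% of Fennick, so Jonas controls Fennick.
Jonas and Fennick together hold 80% + 20% = 100% of Palisade, so Jonas controls Palisade.

Yes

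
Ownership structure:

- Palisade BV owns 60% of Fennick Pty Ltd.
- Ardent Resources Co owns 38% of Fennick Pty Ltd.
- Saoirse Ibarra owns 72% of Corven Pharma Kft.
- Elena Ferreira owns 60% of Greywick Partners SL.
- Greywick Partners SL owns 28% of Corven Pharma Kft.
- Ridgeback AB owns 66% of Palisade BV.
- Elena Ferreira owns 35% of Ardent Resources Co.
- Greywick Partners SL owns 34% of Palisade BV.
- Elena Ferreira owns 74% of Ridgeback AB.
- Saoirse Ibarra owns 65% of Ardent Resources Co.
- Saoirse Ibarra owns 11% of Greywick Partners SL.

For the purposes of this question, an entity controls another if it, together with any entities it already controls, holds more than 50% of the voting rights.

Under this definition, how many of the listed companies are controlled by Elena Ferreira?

Elena holds 74% of Ridgeback, so Elena controls Ridgeback.
Elena holds 60% of Greywick, so Elena controls Greywick.
Ridgeback and Greywick together hold 66% + 34% = 100% of Palisade, so Elena controls Palisade.
Palisade holds 60% of Fennick, so Elena controls Fennick.
No other company's threshold is met.
Elena controls 4 companies.

4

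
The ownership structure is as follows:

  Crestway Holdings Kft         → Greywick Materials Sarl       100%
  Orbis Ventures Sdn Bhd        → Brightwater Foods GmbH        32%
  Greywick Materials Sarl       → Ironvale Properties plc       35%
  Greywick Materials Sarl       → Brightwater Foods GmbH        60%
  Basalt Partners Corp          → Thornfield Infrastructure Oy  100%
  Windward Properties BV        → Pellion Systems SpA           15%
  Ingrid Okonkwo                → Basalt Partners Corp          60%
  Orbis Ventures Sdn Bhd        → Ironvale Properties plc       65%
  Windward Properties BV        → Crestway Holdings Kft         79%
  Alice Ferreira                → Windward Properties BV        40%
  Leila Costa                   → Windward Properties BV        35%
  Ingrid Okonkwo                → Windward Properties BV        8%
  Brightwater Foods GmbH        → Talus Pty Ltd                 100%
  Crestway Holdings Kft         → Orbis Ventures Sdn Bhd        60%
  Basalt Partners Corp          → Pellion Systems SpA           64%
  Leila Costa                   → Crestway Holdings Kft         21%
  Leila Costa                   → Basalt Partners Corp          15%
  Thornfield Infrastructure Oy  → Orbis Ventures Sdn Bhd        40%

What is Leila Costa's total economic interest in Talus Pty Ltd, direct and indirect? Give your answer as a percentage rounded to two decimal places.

40.45%

Leila reaches Talus along 5 paths.
Via Crestway → Orbis → Brightwater: 21% × 60% × 32% × 100% = 4.032%.
Via Windward → Crestway → Orbis → Brightwater: 35% × 79% × 60% × 32% × 100% = 5.3088%.
Via Basalt → Thornfield → Orbis → Brightwater: 15% × 100% × 40% × 32% × 100% = 1.92%.
Via Crestway → Greywick → Brightwater: 21% × 100% × 60% × 100% = 12.6%.
Via Windward → Crestway → Greywick → Brightwater: 35% × 79% × 100% × 60% × 100% = 16.59%.
Total: 4.032% + 5.3088% + 1.92% + 12.6% + 16.59% = 40.4508%.
Rounded: 40.45%.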